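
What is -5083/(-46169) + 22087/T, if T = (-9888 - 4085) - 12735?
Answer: -883977939/1233081652 ≈ -0.71689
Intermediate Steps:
T = -26708 (T = -13973 - 12735 = -26708)
-5083/(-46169) + 22087/T = -5083/(-46169) + 22087/(-26708) = -5083*(-1/46169) + 22087*(-1/26708) = 5083/46169 - 22087/26708 = -883977939/1233081652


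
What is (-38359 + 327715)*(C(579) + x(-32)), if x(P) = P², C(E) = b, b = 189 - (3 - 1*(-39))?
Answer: 338835876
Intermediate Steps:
b = 147 (b = 189 - (3 + 39) = 189 - 1*42 = 189 - 42 = 147)
C(E) = 147
(-38359 + 327715)*(C(579) + x(-32)) = (-38359 + 327715)*(147 + (-32)²) = 289356*(147 + 1024) = 289356*1171 = 338835876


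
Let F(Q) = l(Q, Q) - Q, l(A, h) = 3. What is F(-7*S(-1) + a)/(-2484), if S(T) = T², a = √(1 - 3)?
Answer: -5/1242 + I*√2/2484 ≈ -0.0040258 + 0.00056933*I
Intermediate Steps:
a = I*√2 (a = √(-2) = I*√2 ≈ 1.4142*I)
F(Q) = 3 - Q
F(-7*S(-1) + a)/(-2484) = (3 - (-7*(-1)² + I*√2))/(-2484) = (3 - (-7*1 + I*√2))*(-1/2484) = (3 - (-7 + I*√2))*(-1/2484) = (3 + (7 - I*√2))*(-1/2484) = (10 - I*√2)*(-1/2484) = -5/1242 + I*√2/2484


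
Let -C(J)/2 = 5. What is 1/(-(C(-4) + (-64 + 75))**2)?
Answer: -1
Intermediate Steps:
C(J) = -10 (C(J) = -2*5 = -10)
1/(-(C(-4) + (-64 + 75))**2) = 1/(-(-10 + (-64 + 75))**2) = 1/(-(-10 + 11)**2) = 1/(-1*1**2) = 1/(-1*1) = 1/(-1) = -1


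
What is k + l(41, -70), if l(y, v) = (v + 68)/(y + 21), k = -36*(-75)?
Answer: 83699/31 ≈ 2700.0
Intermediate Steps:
k = 2700
l(y, v) = (68 + v)/(21 + y)
k + l(41, -70) = 2700 + (68 - 70)/(21 + 41) = 2700 - 2/62 = 2700 + (1/62)*(-2) = 2700 - 1/31 = 83699/31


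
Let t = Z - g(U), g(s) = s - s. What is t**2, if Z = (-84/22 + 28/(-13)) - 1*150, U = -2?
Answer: 497468416/20449 ≈ 24327.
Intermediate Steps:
g(s) = 0
Z = -22304/143 (Z = (-84*1/22 + 28*(-1/13)) - 150 = (-42/11 - 28/13) - 150 = -854/143 - 150 = -22304/143 ≈ -155.97)
t = -22304/143 (t = -22304/143 - 1*0 = -22304/143 + 0 = -22304/143 ≈ -155.97)
t**2 = (-22304/143)**2 = 497468416/20449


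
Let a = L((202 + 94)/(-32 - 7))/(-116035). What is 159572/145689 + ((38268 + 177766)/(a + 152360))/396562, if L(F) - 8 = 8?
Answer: 559370007842533064443/510702322713905623656 ≈ 1.0953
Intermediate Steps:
L(F) = 16 (L(F) = 8 + 8 = 16)
a = -16/116035 (a = 16/(-116035) = 16*(-1/116035) = -16/116035 ≈ -0.00013789)
159572/145689 + ((38268 + 177766)/(a + 152360))/396562 = 159572/145689 + ((38268 + 177766)/(-16/116035 + 152360))/396562 = 159572*(1/145689) + (216034/(17679092584/116035))*(1/396562) = 159572/145689 + (216034*(116035/17679092584))*(1/396562) = 159572/145689 + (12533752595/8839546292)*(1/396562) = 159572/145689 + 12533752595/3505428156648104 = 559370007842533064443/510702322713905623656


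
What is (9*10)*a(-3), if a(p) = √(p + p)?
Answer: 90*I*√6 ≈ 220.45*I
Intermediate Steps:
a(p) = √2*√p (a(p) = √(2*p) = √2*√p)
(9*10)*a(-3) = (9*10)*(√2*√(-3)) = 90*(√2*(I*√3)) = 90*(I*√6) = 90*I*√6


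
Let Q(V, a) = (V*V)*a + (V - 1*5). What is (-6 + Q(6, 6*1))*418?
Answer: 88198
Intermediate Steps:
Q(V, a) = -5 + V + a*V**2 (Q(V, a) = V**2*a + (V - 5) = a*V**2 + (-5 + V) = -5 + V + a*V**2)
(-6 + Q(6, 6*1))*418 = (-6 + (-5 + 6 + (6*1)*6**2))*418 = (-6 + (-5 + 6 + 6*36))*418 = (-6 + (-5 + 6 + 216))*418 = (-6 + 217)*418 = 211*418 = 88198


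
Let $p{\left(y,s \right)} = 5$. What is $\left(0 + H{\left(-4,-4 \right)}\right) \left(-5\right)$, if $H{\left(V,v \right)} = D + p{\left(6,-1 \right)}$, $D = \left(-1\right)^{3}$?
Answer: $-20$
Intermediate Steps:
$D = -1$
$H{\left(V,v \right)} = 4$ ($H{\left(V,v \right)} = -1 + 5 = 4$)
$\left(0 + H{\left(-4,-4 \right)}\right) \left(-5\right) = \left(0 + 4\right) \left(-5\right) = 4 \left(-5\right) = -20$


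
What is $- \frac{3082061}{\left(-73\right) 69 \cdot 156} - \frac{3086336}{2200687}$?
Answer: $\frac{4357495164515}{1729238225364} \approx 2.5199$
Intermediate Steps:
$- \frac{3082061}{\left(-73\right) 69 \cdot 156} - \frac{3086336}{2200687} = - \frac{3082061}{\left(-5037\right) 156} - \frac{3086336}{2200687} = - \frac{3082061}{-785772} - \frac{3086336}{2200687} = \left(-3082061\right) \left(- \frac{1}{785772}\right) - \frac{3086336}{2200687} = \frac{3082061}{785772} - \frac{3086336}{2200687} = \frac{4357495164515}{1729238225364}$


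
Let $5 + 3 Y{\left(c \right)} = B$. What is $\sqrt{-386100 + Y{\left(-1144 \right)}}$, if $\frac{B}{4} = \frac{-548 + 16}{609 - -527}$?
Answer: $\frac{2 i \sqrt{4379268711}}{213} \approx 621.37 i$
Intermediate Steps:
$B = - \frac{133}{71}$ ($B = 4 \frac{-548 + 16}{609 - -527} = 4 \left(- \frac{532}{609 + \left(-23 + 550\right)}\right) = 4 \left(- \frac{532}{609 + 527}\right) = 4 \left(- \frac{532}{1136}\right) = 4 \left(\left(-532\right) \frac{1}{1136}\right) = 4 \left(- \frac{133}{284}\right) = - \frac{133}{71} \approx -1.8732$)
$Y{\left(c \right)} = - \frac{488}{213}$ ($Y{\left(c \right)} = - \frac{5}{3} + \frac{1}{3} \left(- \frac{133}{71}\right) = - \frac{5}{3} - \frac{133}{213} = - \frac{488}{213}$)
$\sqrt{-386100 + Y{\left(-1144 \right)}} = \sqrt{-386100 - \frac{488}{213}} = \sqrt{- \frac{82239788}{213}} = \frac{2 i \sqrt{4379268711}}{213}$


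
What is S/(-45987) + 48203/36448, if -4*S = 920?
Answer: 2225094401/1676134176 ≈ 1.3275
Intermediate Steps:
S = -230 (S = -¼*920 = -230)
S/(-45987) + 48203/36448 = -230/(-45987) + 48203/36448 = -230*(-1/45987) + 48203*(1/36448) = 230/45987 + 48203/36448 = 2225094401/1676134176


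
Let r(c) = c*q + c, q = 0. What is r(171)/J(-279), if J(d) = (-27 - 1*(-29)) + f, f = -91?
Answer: -171/89 ≈ -1.9213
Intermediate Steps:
r(c) = c (r(c) = c*0 + c = 0 + c = c)
J(d) = -89 (J(d) = (-27 - 1*(-29)) - 91 = (-27 + 29) - 91 = 2 - 91 = -89)
r(171)/J(-279) = 171/(-89) = 171*(-1/89) = -171/89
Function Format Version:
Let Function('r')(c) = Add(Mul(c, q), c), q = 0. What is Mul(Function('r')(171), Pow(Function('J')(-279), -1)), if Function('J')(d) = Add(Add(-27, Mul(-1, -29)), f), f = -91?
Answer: Rational(-171, 89) ≈ -1.9213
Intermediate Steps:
Function('r')(c) = c (Function('r')(c) = Add(Mul(c, 0), c) = Add(0, c) = c)
Function('J')(d) = -89 (Function('J')(d) = Add(Add(-27, Mul(-1, -29)), -91) = Add(Add(-27, 29), -91) = Add(2, -91) = -89)
Mul(Function('r')(171), Pow(Function('J')(-279), -1)) = Mul(171, Pow(-89, -1)) = Mul(171, Rational(-1, 89)) = Rational(-171, 89)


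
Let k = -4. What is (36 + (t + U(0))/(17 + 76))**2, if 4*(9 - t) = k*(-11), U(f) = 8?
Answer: 1249924/961 ≈ 1300.6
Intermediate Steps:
t = -2 (t = 9 - (-1)*(-11) = 9 - 1/4*44 = 9 - 11 = -2)
(36 + (t + U(0))/(17 + 76))**2 = (36 + (-2 + 8)/(17 + 76))**2 = (36 + 6/93)**2 = (36 + 6*(1/93))**2 = (36 + 2/31)**2 = (1118/31)**2 = 1249924/961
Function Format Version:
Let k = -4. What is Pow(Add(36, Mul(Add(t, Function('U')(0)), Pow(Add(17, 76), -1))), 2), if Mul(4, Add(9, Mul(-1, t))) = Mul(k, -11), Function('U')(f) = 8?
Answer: Rational(1249924, 961) ≈ 1300.6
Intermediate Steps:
t = -2 (t = Add(9, Mul(Rational(-1, 4), Mul(-4, -11))) = Add(9, Mul(Rational(-1, 4), 44)) = Add(9, -11) = -2)
Pow(Add(36, Mul(Add(t, Function('U')(0)), Pow(Add(17, 76), -1))), 2) = Pow(Add(36, Mul(Add(-2, 8), Pow(Add(17, 76), -1))), 2) = Pow(Add(36, Mul(6, Pow(93, -1))), 2) = Pow(Add(36, Mul(6, Rational(1, 93))), 2) = Pow(Add(36, Rational(2, 31)), 2) = Pow(Rational(1118, 31), 2) = Rational(1249924, 961)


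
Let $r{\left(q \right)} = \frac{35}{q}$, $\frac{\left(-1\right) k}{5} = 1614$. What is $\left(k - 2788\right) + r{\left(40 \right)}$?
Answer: $- \frac{86857}{8} \approx -10857.0$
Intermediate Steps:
$k = -8070$ ($k = \left(-5\right) 1614 = -8070$)
$\left(k - 2788\right) + r{\left(40 \right)} = \left(-8070 - 2788\right) + \frac{35}{40} = -10858 + 35 \cdot \frac{1}{40} = -10858 + \frac{7}{8} = - \frac{86857}{8}$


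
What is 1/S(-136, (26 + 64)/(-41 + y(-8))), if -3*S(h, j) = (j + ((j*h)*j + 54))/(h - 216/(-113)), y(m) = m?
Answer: -9094988/9194019 ≈ -0.98923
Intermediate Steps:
S(h, j) = -(54 + j + h*j²)/(3*(216/113 + h)) (S(h, j) = -(j + ((j*h)*j + 54))/(3*(h - 216/(-113))) = -(j + ((h*j)*j + 54))/(3*(h - 216*(-1/113))) = -(j + (h*j² + 54))/(3*(h + 216/113)) = -(j + (54 + h*j²))/(3*(216/113 + h)) = -(54 + j + h*j²)/(3*(216/113 + h)))
1/S(-136, (26 + 64)/(-41 + y(-8))) = 1/(113*(-54 - (26 + 64)/(-41 - 8) - 1*(-136)*((26 + 64)/(-41 - 8))²)/(3*(216 + 113*(-136)))) = 1/(113*(-54 - 90/(-49) - 1*(-136)*(90/(-49))²)/(3*(216 - 15368))) = 1/((113/3)*(-54 - 90*(-1)/49 - 1*(-136)*(90*(-1/49))²)/(-15152)) = 1/((113/3)*(-1/15152)*(-54 - 1*(-90/49) - 1*(-136)*(-90/49)²)) = 1/((113/3)*(-1/15152)*(-54 + 90/49 - 1*(-136)*8100/2401)) = 1/((113/3)*(-1/15152)*(-54 + 90/49 + 1101600/2401)) = 1/((113/3)*(-1/15152)*(976356/2401)) = 1/(-9194019/9094988) = -9094988/9194019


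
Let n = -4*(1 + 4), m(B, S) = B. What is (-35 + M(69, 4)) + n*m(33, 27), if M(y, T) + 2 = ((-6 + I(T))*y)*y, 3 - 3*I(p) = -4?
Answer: -18154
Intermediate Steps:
I(p) = 7/3 (I(p) = 1 - 1/3*(-4) = 1 + 4/3 = 7/3)
n = -20 (n = -4*5 = -20)
M(y, T) = -2 - 11*y**2/3 (M(y, T) = -2 + ((-6 + 7/3)*y)*y = -2 + (-11*y/3)*y = -2 - 11*y**2/3)
(-35 + M(69, 4)) + n*m(33, 27) = (-35 + (-2 - 11/3*69**2)) - 20*33 = (-35 + (-2 - 11/3*4761)) - 660 = (-35 + (-2 - 17457)) - 660 = (-35 - 17459) - 660 = -17494 - 660 = -18154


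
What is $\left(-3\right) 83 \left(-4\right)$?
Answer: $996$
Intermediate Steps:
$\left(-3\right) 83 \left(-4\right) = \left(-249\right) \left(-4\right) = 996$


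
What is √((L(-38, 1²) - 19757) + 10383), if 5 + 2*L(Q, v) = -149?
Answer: I*√9451 ≈ 97.216*I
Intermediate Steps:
L(Q, v) = -77 (L(Q, v) = -5/2 + (½)*(-149) = -5/2 - 149/2 = -77)
√((L(-38, 1²) - 19757) + 10383) = √((-77 - 19757) + 10383) = √(-19834 + 10383) = √(-9451) = I*√9451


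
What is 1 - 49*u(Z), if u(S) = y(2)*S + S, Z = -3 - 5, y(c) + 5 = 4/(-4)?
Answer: -1959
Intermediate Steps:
y(c) = -6 (y(c) = -5 + 4/(-4) = -5 + 4*(-¼) = -5 - 1 = -6)
Z = -8
u(S) = -5*S (u(S) = -6*S + S = -5*S)
1 - 49*u(Z) = 1 - (-245)*(-8) = 1 - 49*40 = 1 - 1960 = -1959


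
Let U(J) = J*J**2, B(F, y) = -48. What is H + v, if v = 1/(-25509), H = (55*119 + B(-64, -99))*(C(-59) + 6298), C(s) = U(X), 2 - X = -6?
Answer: 1128634736129/25509 ≈ 4.4245e+7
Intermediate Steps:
X = 8 (X = 2 - 1*(-6) = 2 + 6 = 8)
U(J) = J**3
C(s) = 512 (C(s) = 8**3 = 512)
H = 44244570 (H = (55*119 - 48)*(512 + 6298) = (6545 - 48)*6810 = 6497*6810 = 44244570)
v = -1/25509 ≈ -3.9202e-5
H + v = 44244570 - 1/25509 = 1128634736129/25509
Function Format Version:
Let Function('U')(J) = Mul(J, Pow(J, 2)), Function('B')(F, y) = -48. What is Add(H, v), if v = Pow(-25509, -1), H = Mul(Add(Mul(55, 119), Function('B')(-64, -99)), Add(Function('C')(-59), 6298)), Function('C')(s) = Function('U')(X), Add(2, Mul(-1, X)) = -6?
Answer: Rational(1128634736129, 25509) ≈ 4.4245e+7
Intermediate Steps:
X = 8 (X = Add(2, Mul(-1, -6)) = Add(2, 6) = 8)
Function('U')(J) = Pow(J, 3)
Function('C')(s) = 512 (Function('C')(s) = Pow(8, 3) = 512)
H = 44244570 (H = Mul(Add(Mul(55, 119), -48), Add(512, 6298)) = Mul(Add(6545, -48), 6810) = Mul(6497, 6810) = 44244570)
v = Rational(-1, 25509) ≈ -3.9202e-5
Add(H, v) = Add(44244570, Rational(-1, 25509)) = Rational(1128634736129, 25509)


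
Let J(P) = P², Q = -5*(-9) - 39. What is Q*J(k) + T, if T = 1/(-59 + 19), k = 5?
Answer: 5999/40 ≈ 149.98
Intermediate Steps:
Q = 6 (Q = 45 - 39 = 6)
T = -1/40 (T = 1/(-40) = -1/40 ≈ -0.025000)
Q*J(k) + T = 6*5² - 1/40 = 6*25 - 1/40 = 150 - 1/40 = 5999/40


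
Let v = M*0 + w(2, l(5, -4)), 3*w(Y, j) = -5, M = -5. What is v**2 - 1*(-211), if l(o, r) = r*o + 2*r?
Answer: 1924/9 ≈ 213.78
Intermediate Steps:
l(o, r) = 2*r + o*r (l(o, r) = o*r + 2*r = 2*r + o*r)
w(Y, j) = -5/3 (w(Y, j) = (1/3)*(-5) = -5/3)
v = -5/3 (v = -5*0 - 5/3 = 0 - 5/3 = -5/3 ≈ -1.6667)
v**2 - 1*(-211) = (-5/3)**2 - 1*(-211) = 25/9 + 211 = 1924/9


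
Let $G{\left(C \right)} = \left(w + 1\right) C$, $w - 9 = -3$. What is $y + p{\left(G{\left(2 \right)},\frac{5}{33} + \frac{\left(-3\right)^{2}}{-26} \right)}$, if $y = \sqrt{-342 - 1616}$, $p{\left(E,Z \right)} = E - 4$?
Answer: $10 + i \sqrt{1958} \approx 10.0 + 44.249 i$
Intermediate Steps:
$w = 6$ ($w = 9 - 3 = 6$)
$G{\left(C \right)} = 7 C$ ($G{\left(C \right)} = \left(6 + 1\right) C = 7 C$)
$p{\left(E,Z \right)} = -4 + E$ ($p{\left(E,Z \right)} = E - 4 = -4 + E$)
$y = i \sqrt{1958}$ ($y = \sqrt{-1958} = i \sqrt{1958} \approx 44.249 i$)
$y + p{\left(G{\left(2 \right)},\frac{5}{33} + \frac{\left(-3\right)^{2}}{-26} \right)} = i \sqrt{1958} + \left(-4 + 7 \cdot 2\right) = i \sqrt{1958} + \left(-4 + 14\right) = i \sqrt{1958} + 10 = 10 + i \sqrt{1958}$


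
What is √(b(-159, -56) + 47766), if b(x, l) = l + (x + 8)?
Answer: √47559 ≈ 218.08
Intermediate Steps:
b(x, l) = 8 + l + x (b(x, l) = l + (8 + x) = 8 + l + x)
√(b(-159, -56) + 47766) = √((8 - 56 - 159) + 47766) = √(-207 + 47766) = √47559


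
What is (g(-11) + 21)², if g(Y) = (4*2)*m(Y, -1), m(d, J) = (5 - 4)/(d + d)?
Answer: 51529/121 ≈ 425.86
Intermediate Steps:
m(d, J) = 1/(2*d)
g(Y) = 4/Y (g(Y) = (4*2)*(1/(2*Y)) = 8*(1/(2*Y)) = 4/Y)
(g(-11) + 21)² = (4/(-11) + 21)² = (4*(-1/11) + 21)² = (-4/11 + 21)² = (227/11)² = 51529/121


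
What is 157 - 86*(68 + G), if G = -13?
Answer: -4573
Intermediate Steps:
157 - 86*(68 + G) = 157 - 86*(68 - 13) = 157 - 86*55 = 157 - 4730 = -4573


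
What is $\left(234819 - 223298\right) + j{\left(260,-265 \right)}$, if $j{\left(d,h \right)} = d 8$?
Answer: $13601$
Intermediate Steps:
$j{\left(d,h \right)} = 8 d$
$\left(234819 - 223298\right) + j{\left(260,-265 \right)} = \left(234819 - 223298\right) + 8 \cdot 260 = 11521 + 2080 = 13601$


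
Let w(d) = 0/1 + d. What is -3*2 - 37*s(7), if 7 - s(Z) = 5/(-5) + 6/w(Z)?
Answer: -1892/7 ≈ -270.29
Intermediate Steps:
w(d) = d (w(d) = 0*1 + d = 0 + d = d)
s(Z) = 8 - 6/Z (s(Z) = 7 - (5/(-5) + 6/Z) = 7 - (5*(-⅕) + 6/Z) = 7 - (-1 + 6/Z) = 7 + (1 - 6/Z) = 8 - 6/Z)
-3*2 - 37*s(7) = -3*2 - 37*(8 - 6/7) = -6 - 37*(8 - 6*⅐) = -6 - 37*(8 - 6/7) = -6 - 37*50/7 = -6 - 1850/7 = -1892/7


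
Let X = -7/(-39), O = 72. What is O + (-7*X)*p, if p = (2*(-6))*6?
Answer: 2112/13 ≈ 162.46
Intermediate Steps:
X = 7/39 (X = -7*(-1/39) = 7/39 ≈ 0.17949)
p = -72 (p = -12*6 = -72)
O + (-7*X)*p = 72 - 7*7/39*(-72) = 72 - 49/39*(-72) = 72 + 1176/13 = 2112/13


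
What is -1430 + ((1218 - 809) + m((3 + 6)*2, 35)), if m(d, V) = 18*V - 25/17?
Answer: -6672/17 ≈ -392.47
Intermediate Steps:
m(d, V) = -25/17 + 18*V (m(d, V) = 18*V - 25*1/17 = 18*V - 25/17 = -25/17 + 18*V)
-1430 + ((1218 - 809) + m((3 + 6)*2, 35)) = -1430 + ((1218 - 809) + (-25/17 + 18*35)) = -1430 + (409 + (-25/17 + 630)) = -1430 + (409 + 10685/17) = -1430 + 17638/17 = -6672/17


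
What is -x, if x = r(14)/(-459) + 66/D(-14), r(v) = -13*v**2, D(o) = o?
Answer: -2689/3213 ≈ -0.83691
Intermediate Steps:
x = 2689/3213 (x = -13*14**2/(-459) + 66/(-14) = -13*196*(-1/459) + 66*(-1/14) = -2548*(-1/459) - 33/7 = 2548/459 - 33/7 = 2689/3213 ≈ 0.83691)
-x = -1*2689/3213 = -2689/3213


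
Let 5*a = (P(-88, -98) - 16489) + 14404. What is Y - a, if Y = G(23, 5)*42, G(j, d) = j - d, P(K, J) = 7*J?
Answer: 6551/5 ≈ 1310.2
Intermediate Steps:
Y = 756 (Y = (23 - 1*5)*42 = (23 - 5)*42 = 18*42 = 756)
a = -2771/5 (a = ((7*(-98) - 16489) + 14404)/5 = ((-686 - 16489) + 14404)/5 = (-17175 + 14404)/5 = (1/5)*(-2771) = -2771/5 ≈ -554.20)
Y - a = 756 - 1*(-2771/5) = 756 + 2771/5 = 6551/5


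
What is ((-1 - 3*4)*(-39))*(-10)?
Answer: -5070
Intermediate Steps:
((-1 - 3*4)*(-39))*(-10) = ((-1 - 12)*(-39))*(-10) = -13*(-39)*(-10) = 507*(-10) = -5070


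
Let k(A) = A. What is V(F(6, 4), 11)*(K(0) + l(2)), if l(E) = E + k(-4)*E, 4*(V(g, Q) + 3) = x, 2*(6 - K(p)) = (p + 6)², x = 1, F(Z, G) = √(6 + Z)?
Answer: 99/2 ≈ 49.500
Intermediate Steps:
K(p) = 6 - (6 + p)²/2 (K(p) = 6 - (p + 6)²/2 = 6 - (6 + p)²/2)
V(g, Q) = -11/4 (V(g, Q) = -3 + (¼)*1 = -3 + ¼ = -11/4)
l(E) = -3*E (l(E) = E - 4*E = -3*E)
V(F(6, 4), 11)*(K(0) + l(2)) = -11*((6 - (6 + 0)²/2) - 3*2)/4 = -11*((6 - ½*6²) - 6)/4 = -11*((6 - ½*36) - 6)/4 = -11*((6 - 18) - 6)/4 = -11*(-12 - 6)/4 = -11/4*(-18) = 99/2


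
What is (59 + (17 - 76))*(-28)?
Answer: 0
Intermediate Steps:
(59 + (17 - 76))*(-28) = (59 - 59)*(-28) = 0*(-28) = 0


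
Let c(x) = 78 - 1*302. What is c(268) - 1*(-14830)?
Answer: 14606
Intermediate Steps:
c(x) = -224 (c(x) = 78 - 302 = -224)
c(268) - 1*(-14830) = -224 - 1*(-14830) = -224 + 14830 = 14606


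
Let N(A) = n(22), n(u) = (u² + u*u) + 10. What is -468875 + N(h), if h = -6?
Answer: -467897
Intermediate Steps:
n(u) = 10 + 2*u² (n(u) = (u² + u²) + 10 = 2*u² + 10 = 10 + 2*u²)
N(A) = 978 (N(A) = 10 + 2*22² = 10 + 2*484 = 10 + 968 = 978)
-468875 + N(h) = -468875 + 978 = -467897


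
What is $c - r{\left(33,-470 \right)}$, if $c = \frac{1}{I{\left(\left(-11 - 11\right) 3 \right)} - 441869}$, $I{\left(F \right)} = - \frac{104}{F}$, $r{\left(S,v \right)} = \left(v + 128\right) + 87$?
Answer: $\frac{3718314342}{14581625} \approx 255.0$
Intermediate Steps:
$r{\left(S,v \right)} = 215 + v$ ($r{\left(S,v \right)} = \left(128 + v\right) + 87 = 215 + v$)
$c = - \frac{33}{14581625}$ ($c = \frac{1}{- \frac{104}{\left(-11 - 11\right) 3} - 441869} = \frac{1}{- \frac{104}{\left(-22\right) 3} - 441869} = \frac{1}{- \frac{104}{-66} - 441869} = \frac{1}{\left(-104\right) \left(- \frac{1}{66}\right) - 441869} = \frac{1}{\frac{52}{33} - 441869} = \frac{1}{- \frac{14581625}{33}} = - \frac{33}{14581625} \approx -2.2631 \cdot 10^{-6}$)
$c - r{\left(33,-470 \right)} = - \frac{33}{14581625} - \left(215 - 470\right) = - \frac{33}{14581625} - -255 = - \frac{33}{14581625} + 255 = \frac{3718314342}{14581625}$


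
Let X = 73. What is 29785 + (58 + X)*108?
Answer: 43933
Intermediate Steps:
29785 + (58 + X)*108 = 29785 + (58 + 73)*108 = 29785 + 131*108 = 29785 + 14148 = 43933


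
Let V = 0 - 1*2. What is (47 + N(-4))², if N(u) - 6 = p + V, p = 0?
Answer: 2601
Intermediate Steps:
V = -2 (V = 0 - 2 = -2)
N(u) = 4 (N(u) = 6 + (0 - 2) = 6 - 2 = 4)
(47 + N(-4))² = (47 + 4)² = 51² = 2601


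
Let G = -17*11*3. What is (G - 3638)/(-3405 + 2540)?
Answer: 4199/865 ≈ 4.8543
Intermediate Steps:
G = -561 (G = -187*3 = -561)
(G - 3638)/(-3405 + 2540) = (-561 - 3638)/(-3405 + 2540) = -4199/(-865) = -4199*(-1/865) = 4199/865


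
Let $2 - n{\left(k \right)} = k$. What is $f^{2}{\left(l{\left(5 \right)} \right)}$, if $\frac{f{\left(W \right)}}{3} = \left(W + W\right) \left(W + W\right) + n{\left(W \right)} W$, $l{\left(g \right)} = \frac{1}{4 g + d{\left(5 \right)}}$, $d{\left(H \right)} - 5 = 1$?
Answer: $\frac{27225}{456976} \approx 0.059576$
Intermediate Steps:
$d{\left(H \right)} = 6$ ($d{\left(H \right)} = 5 + 1 = 6$)
$n{\left(k \right)} = 2 - k$
$l{\left(g \right)} = \frac{1}{6 + 4 g}$ ($l{\left(g \right)} = \frac{1}{4 g + 6} = \frac{1}{6 + 4 g}$)
$f{\left(W \right)} = 12 W^{2} + 3 W \left(2 - W\right)$ ($f{\left(W \right)} = 3 \left(\left(W + W\right) \left(W + W\right) + \left(2 - W\right) W\right) = 3 \left(2 W 2 W + W \left(2 - W\right)\right) = 3 \left(4 W^{2} + W \left(2 - W\right)\right) = 12 W^{2} + 3 W \left(2 - W\right)$)
$f^{2}{\left(l{\left(5 \right)} \right)} = \left(3 \frac{1}{2 \left(3 + 2 \cdot 5\right)} \left(2 + 3 \frac{1}{2 \left(3 + 2 \cdot 5\right)}\right)\right)^{2} = \left(3 \frac{1}{2 \left(3 + 10\right)} \left(2 + 3 \frac{1}{2 \left(3 + 10\right)}\right)\right)^{2} = \left(3 \frac{1}{2 \cdot 13} \left(2 + 3 \frac{1}{2 \cdot 13}\right)\right)^{2} = \left(3 \cdot \frac{1}{2} \cdot \frac{1}{13} \left(2 + 3 \cdot \frac{1}{2} \cdot \frac{1}{13}\right)\right)^{2} = \left(3 \cdot \frac{1}{26} \left(2 + 3 \cdot \frac{1}{26}\right)\right)^{2} = \left(3 \cdot \frac{1}{26} \left(2 + \frac{3}{26}\right)\right)^{2} = \left(3 \cdot \frac{1}{26} \cdot \frac{55}{26}\right)^{2} = \left(\frac{165}{676}\right)^{2} = \frac{27225}{456976}$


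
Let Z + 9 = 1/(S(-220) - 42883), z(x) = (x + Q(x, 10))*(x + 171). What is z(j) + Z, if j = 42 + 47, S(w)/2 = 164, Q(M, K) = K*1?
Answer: 1094982704/42555 ≈ 25731.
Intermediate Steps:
Q(M, K) = K
S(w) = 328 (S(w) = 2*164 = 328)
j = 89
z(x) = (10 + x)*(171 + x) (z(x) = (x + 10)*(x + 171) = (10 + x)*(171 + x))
Z = -382996/42555 (Z = -9 + 1/(328 - 42883) = -9 + 1/(-42555) = -9 - 1/42555 = -382996/42555 ≈ -9.0000)
z(j) + Z = (1710 + 89² + 181*89) - 382996/42555 = (1710 + 7921 + 16109) - 382996/42555 = 25740 - 382996/42555 = 1094982704/42555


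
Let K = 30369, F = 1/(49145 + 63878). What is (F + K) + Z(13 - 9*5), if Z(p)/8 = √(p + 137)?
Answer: 3432395488/113023 + 8*√105 ≈ 30451.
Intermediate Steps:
F = 1/113023 ≈ 8.8478e-6
Z(p) = 8*√(137 + p) (Z(p) = 8*√(p + 137) = 8*√(137 + p))
(F + K) + Z(13 - 9*5) = (1/113023 + 30369) + 8*√(137 + (13 - 9*5)) = 3432395488/113023 + 8*√(137 + (13 - 45)) = 3432395488/113023 + 8*√(137 - 32) = 3432395488/113023 + 8*√105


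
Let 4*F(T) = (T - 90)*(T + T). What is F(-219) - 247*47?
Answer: 44453/2 ≈ 22227.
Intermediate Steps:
F(T) = T*(-90 + T)/2 (F(T) = ((T - 90)*(T + T))/4 = ((-90 + T)*(2*T))/4 = (2*T*(-90 + T))/4 = T*(-90 + T)/2)
F(-219) - 247*47 = (½)*(-219)*(-90 - 219) - 247*47 = (½)*(-219)*(-309) - 11609 = 67671/2 - 11609 = 44453/2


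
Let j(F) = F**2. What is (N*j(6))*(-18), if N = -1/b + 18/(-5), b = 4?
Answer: 12474/5 ≈ 2494.8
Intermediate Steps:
N = -77/20 (N = -1/4 + 18/(-5) = -1*1/4 + 18*(-1/5) = -1/4 - 18/5 = -77/20 ≈ -3.8500)
(N*j(6))*(-18) = -77/20*6**2*(-18) = -77/20*36*(-18) = -693/5*(-18) = 12474/5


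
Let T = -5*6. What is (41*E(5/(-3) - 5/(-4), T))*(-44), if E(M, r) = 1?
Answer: -1804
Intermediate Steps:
T = -30
(41*E(5/(-3) - 5/(-4), T))*(-44) = (41*1)*(-44) = 41*(-44) = -1804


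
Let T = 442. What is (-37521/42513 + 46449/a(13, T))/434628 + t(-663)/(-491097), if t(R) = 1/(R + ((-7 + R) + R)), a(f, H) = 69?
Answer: 5966387445684953/3857192847539295708 ≈ 0.0015468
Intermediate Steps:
t(R) = 1/(-7 + 3*R) (t(R) = 1/(R + (-7 + 2*R)) = 1/(-7 + 3*R))
(-37521/42513 + 46449/a(13, T))/434628 + t(-663)/(-491097) = (-37521/42513 + 46449/69)/434628 + 1/((-7 + 3*(-663))*(-491097)) = (-37521*1/42513 + 46449*(1/69))*(1/434628) - 1/491097/(-7 - 1989) = (-12507/14171 + 15483/23)*(1/434628) - 1/491097/(-1996) = (219121932/325933)*(1/434628) - 1/1996*(-1/491097) = 18260161/11804967327 + 1/980229612 = 5966387445684953/3857192847539295708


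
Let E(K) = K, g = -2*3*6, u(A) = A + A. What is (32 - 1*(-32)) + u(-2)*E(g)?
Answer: 208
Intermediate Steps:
u(A) = 2*A
g = -36 (g = -6*6 = -36)
(32 - 1*(-32)) + u(-2)*E(g) = (32 - 1*(-32)) + (2*(-2))*(-36) = (32 + 32) - 4*(-36) = 64 + 144 = 208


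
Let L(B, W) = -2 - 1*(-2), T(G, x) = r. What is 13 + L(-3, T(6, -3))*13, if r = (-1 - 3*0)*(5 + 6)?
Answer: 13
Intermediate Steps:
r = -11 (r = (-1 + 0)*11 = -1*11 = -11)
T(G, x) = -11
L(B, W) = 0 (L(B, W) = -2 + 2 = 0)
13 + L(-3, T(6, -3))*13 = 13 + 0*13 = 13 + 0 = 13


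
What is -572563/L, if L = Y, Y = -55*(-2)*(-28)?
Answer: 572563/3080 ≈ 185.90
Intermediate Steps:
Y = -3080 (Y = 110*(-28) = -3080)
L = -3080
-572563/L = -572563/(-3080) = -572563*(-1/3080) = 572563/3080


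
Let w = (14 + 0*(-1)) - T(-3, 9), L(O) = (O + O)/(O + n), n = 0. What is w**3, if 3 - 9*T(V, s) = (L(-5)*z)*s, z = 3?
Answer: 205379/27 ≈ 7606.6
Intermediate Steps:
L(O) = 2 (L(O) = (O + O)/(O + 0) = (2*O)/O = 2)
T(V, s) = 1/3 - 2*s/3 (T(V, s) = 1/3 - 2*3*s/9 = 1/3 - 2*s/3)
w = 59/3 (w = (14 + 0*(-1)) - (1/3 - 2/3*9) = (14 + 0) - (1/3 - 6) = 14 - 1*(-17/3) = 14 + 17/3 = 59/3 ≈ 19.667)
w**3 = (59/3)**3 = 205379/27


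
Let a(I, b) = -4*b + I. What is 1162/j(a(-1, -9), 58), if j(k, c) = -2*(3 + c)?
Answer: -581/61 ≈ -9.5246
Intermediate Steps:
a(I, b) = I - 4*b
j(k, c) = -6 - 2*c
1162/j(a(-1, -9), 58) = 1162/(-6 - 2*58) = 1162/(-6 - 116) = 1162/(-122) = 1162*(-1/122) = -581/61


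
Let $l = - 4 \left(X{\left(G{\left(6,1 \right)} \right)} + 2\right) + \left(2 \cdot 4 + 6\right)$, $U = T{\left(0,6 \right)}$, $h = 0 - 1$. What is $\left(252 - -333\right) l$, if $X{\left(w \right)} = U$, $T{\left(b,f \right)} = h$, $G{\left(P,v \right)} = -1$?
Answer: $5850$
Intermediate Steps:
$h = -1$ ($h = 0 - 1 = -1$)
$T{\left(b,f \right)} = -1$
$U = -1$
$X{\left(w \right)} = -1$
$l = 10$ ($l = - 4 \left(-1 + 2\right) + \left(2 \cdot 4 + 6\right) = \left(-4\right) 1 + \left(8 + 6\right) = -4 + 14 = 10$)
$\left(252 - -333\right) l = \left(252 - -333\right) 10 = \left(252 + 333\right) 10 = 585 \cdot 10 = 5850$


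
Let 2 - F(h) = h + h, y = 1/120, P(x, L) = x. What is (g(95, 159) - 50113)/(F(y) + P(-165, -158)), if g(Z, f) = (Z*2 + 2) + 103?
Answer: 2989080/9781 ≈ 305.60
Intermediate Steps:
y = 1/120 ≈ 0.0083333
g(Z, f) = 105 + 2*Z (g(Z, f) = (2*Z + 2) + 103 = (2 + 2*Z) + 103 = 105 + 2*Z)
F(h) = 2 - 2*h (F(h) = 2 - (h + h) = 2 - 2*h)
(g(95, 159) - 50113)/(F(y) + P(-165, -158)) = ((105 + 2*95) - 50113)/((2 - 2*1/120) - 165) = ((105 + 190) - 50113)/((2 - 1/60) - 165) = (295 - 50113)/(119/60 - 165) = -49818/(-9781/60) = -49818*(-60/9781) = 2989080/9781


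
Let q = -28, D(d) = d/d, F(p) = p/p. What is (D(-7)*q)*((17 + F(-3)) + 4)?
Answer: -616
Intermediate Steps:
F(p) = 1
D(d) = 1
(D(-7)*q)*((17 + F(-3)) + 4) = (1*(-28))*((17 + 1) + 4) = -28*(18 + 4) = -28*22 = -616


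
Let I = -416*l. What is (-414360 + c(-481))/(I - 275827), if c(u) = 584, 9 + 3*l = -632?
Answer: 1241328/560825 ≈ 2.2134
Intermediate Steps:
l = -641/3 (l = -3 + (⅓)*(-632) = -3 - 632/3 = -641/3 ≈ -213.67)
I = 266656/3 (I = -416*(-641/3) = 266656/3 ≈ 88885.)
(-414360 + c(-481))/(I - 275827) = (-414360 + 584)/(266656/3 - 275827) = -413776/(-560825/3) = -413776*(-3/560825) = 1241328/560825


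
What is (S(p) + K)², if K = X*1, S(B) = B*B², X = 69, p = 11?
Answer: 1960000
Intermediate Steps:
S(B) = B³
K = 69 (K = 69*1 = 69)
(S(p) + K)² = (11³ + 69)² = (1331 + 69)² = 1400² = 1960000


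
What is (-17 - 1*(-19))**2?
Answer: 4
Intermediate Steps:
(-17 - 1*(-19))**2 = (-17 + 19)**2 = 2**2 = 4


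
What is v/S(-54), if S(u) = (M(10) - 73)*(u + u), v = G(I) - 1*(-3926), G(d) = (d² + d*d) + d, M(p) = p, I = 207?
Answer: 12833/972 ≈ 13.203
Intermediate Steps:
G(d) = d + 2*d² (G(d) = (d² + d²) + d = 2*d² + d = d + 2*d²)
v = 89831 (v = 207*(1 + 2*207) - 1*(-3926) = 207*(1 + 414) + 3926 = 207*415 + 3926 = 85905 + 3926 = 89831)
S(u) = -126*u (S(u) = (10 - 73)*(u + u) = -126*u)
v/S(-54) = 89831/((-126*(-54))) = 89831/6804 = 89831*(1/6804) = 12833/972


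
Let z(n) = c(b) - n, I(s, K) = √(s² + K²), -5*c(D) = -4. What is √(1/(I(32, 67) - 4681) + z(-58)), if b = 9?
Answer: √(6881045 - 1470*√5513)/(5*√(4681 - √5513)) ≈ 7.6681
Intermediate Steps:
c(D) = ⅘ (c(D) = -⅕*(-4) = ⅘)
I(s, K) = √(K² + s²)
z(n) = ⅘ - n
√(1/(I(32, 67) - 4681) + z(-58)) = √(1/(√(67² + 32²) - 4681) + (⅘ - 1*(-58))) = √(1/(√(4489 + 1024) - 4681) + (⅘ + 58)) = √(1/(√5513 - 4681) + 294/5) = √(1/(-4681 + √5513) + 294/5) = √(294/5 + 1/(-4681 + √5513))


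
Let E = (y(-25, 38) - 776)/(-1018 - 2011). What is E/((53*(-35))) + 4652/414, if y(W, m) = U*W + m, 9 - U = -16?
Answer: 13069035029/1163090565 ≈ 11.236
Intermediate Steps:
U = 25 (U = 9 - 1*(-16) = 9 + 16 = 25)
y(W, m) = m + 25*W (y(W, m) = 25*W + m = m + 25*W)
E = 1363/3029 (E = ((38 + 25*(-25)) - 776)/(-1018 - 2011) = ((38 - 625) - 776)/(-3029) = (-587 - 776)*(-1/3029) = -1363*(-1/3029) = 1363/3029 ≈ 0.44998)
E/((53*(-35))) + 4652/414 = 1363/(3029*((53*(-35)))) + 4652/414 = (1363/3029)/(-1855) + 4652*(1/414) = (1363/3029)*(-1/1855) + 2326/207 = -1363/5618795 + 2326/207 = 13069035029/1163090565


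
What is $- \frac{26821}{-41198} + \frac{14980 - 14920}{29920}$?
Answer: $\frac{20123905}{30816104} \approx 0.65303$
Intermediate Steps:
$- \frac{26821}{-41198} + \frac{14980 - 14920}{29920} = \left(-26821\right) \left(- \frac{1}{41198}\right) + \left(14980 - 14920\right) \frac{1}{29920} = \frac{26821}{41198} + 60 \cdot \frac{1}{29920} = \frac{26821}{41198} + \frac{3}{1496} = \frac{20123905}{30816104}$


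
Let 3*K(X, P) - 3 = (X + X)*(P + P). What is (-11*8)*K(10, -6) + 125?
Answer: 7077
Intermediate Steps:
K(X, P) = 1 + 4*P*X/3 (K(X, P) = 1 + ((X + X)*(P + P))/3 = 1 + ((2*X)*(2*P))/3 = 1 + (4*P*X)/3 = 1 + 4*P*X/3)
(-11*8)*K(10, -6) + 125 = (-11*8)*(1 + (4/3)*(-6)*10) + 125 = -88*(1 - 80) + 125 = -88*(-79) + 125 = 6952 + 125 = 7077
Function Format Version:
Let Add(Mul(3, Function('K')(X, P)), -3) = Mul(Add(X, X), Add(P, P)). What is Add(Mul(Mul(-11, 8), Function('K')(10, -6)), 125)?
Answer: 7077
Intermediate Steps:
Function('K')(X, P) = Add(1, Mul(Rational(4, 3), P, X)) (Function('K')(X, P) = Add(1, Mul(Rational(1, 3), Mul(Add(X, X), Add(P, P)))) = Add(1, Mul(Rational(1, 3), Mul(Mul(2, X), Mul(2, P)))) = Add(1, Mul(Rational(1, 3), Mul(4, P, X))) = Add(1, Mul(Rational(4, 3), P, X)))
Add(Mul(Mul(-11, 8), Function('K')(10, -6)), 125) = Add(Mul(Mul(-11, 8), Add(1, Mul(Rational(4, 3), -6, 10))), 125) = Add(Mul(-88, Add(1, -80)), 125) = Add(Mul(-88, -79), 125) = Add(6952, 125) = 7077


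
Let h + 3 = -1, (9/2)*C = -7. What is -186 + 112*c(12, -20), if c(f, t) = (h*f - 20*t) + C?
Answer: 351574/9 ≈ 39064.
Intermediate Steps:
C = -14/9 (C = (2/9)*(-7) = -14/9 ≈ -1.5556)
h = -4 (h = -3 - 1 = -4)
c(f, t) = -14/9 - 20*t - 4*f (c(f, t) = (-4*f - 20*t) - 14/9 = (-20*t - 4*f) - 14/9 = -14/9 - 20*t - 4*f)
-186 + 112*c(12, -20) = -186 + 112*(-14/9 - 20*(-20) - 4*12) = -186 + 112*(-14/9 + 400 - 48) = -186 + 112*(3154/9) = -186 + 353248/9 = 351574/9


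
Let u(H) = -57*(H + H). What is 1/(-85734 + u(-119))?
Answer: -1/72168 ≈ -1.3857e-5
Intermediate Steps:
u(H) = -114*H
1/(-85734 + u(-119)) = 1/(-85734 - 114*(-119)) = 1/(-85734 + 13566) = 1/(-72168) = -1/72168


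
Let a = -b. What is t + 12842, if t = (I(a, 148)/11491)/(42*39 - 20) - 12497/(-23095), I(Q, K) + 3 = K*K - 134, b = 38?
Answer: 5514489483150171/429392355610 ≈ 12843.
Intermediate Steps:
a = -38 (a = -1*38 = -38)
I(Q, K) = -137 + K² (I(Q, K) = -3 + (K*K - 134) = -3 + (K² - 134) = -3 + (-134 + K²) = -137 + K²)
t = 232852406551/429392355610 (t = ((-137 + 148²)/11491)/(42*39 - 20) - 12497/(-23095) = ((-137 + 21904)*(1/11491))/(1638 - 20) - 12497*(-1/23095) = (21767*(1/11491))/1618 + 12497/23095 = (21767/11491)*(1/1618) + 12497/23095 = 21767/18592438 + 12497/23095 = 232852406551/429392355610 ≈ 0.54228)
t + 12842 = 232852406551/429392355610 + 12842 = 5514489483150171/429392355610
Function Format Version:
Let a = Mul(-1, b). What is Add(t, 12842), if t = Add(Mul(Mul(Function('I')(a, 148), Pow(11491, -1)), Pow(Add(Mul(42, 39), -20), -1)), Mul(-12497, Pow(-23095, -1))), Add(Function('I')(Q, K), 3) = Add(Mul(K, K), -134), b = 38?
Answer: Rational(5514489483150171, 429392355610) ≈ 12843.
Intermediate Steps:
a = -38 (a = Mul(-1, 38) = -38)
Function('I')(Q, K) = Add(-137, Pow(K, 2)) (Function('I')(Q, K) = Add(-3, Add(Mul(K, K), -134)) = Add(-3, Add(Pow(K, 2), -134)) = Add(-3, Add(-134, Pow(K, 2))) = Add(-137, Pow(K, 2)))
t = Rational(232852406551, 429392355610) (t = Add(Mul(Mul(Add(-137, Pow(148, 2)), Pow(11491, -1)), Pow(Add(Mul(42, 39), -20), -1)), Mul(-12497, Pow(-23095, -1))) = Add(Mul(Mul(Add(-137, 21904), Rational(1, 11491)), Pow(Add(1638, -20), -1)), Mul(-12497, Rational(-1, 23095))) = Add(Mul(Mul(21767, Rational(1, 11491)), Pow(1618, -1)), Rational(12497, 23095)) = Add(Mul(Rational(21767, 11491), Rational(1, 1618)), Rational(12497, 23095)) = Add(Rational(21767, 18592438), Rational(12497, 23095)) = Rational(232852406551, 429392355610) ≈ 0.54228)
Add(t, 12842) = Add(Rational(232852406551, 429392355610), 12842) = Rational(5514489483150171, 429392355610)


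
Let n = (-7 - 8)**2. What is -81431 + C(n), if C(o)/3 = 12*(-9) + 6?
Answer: -81737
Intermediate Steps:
n = 225 (n = (-15)**2 = 225)
C(o) = -306 (C(o) = 3*(12*(-9) + 6) = 3*(-108 + 6) = 3*(-102) = -306)
-81431 + C(n) = -81431 - 306 = -81737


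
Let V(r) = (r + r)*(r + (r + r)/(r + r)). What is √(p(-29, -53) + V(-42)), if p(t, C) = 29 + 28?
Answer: 3*√389 ≈ 59.169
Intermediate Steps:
p(t, C) = 57
V(r) = 2*r*(1 + r) (V(r) = (2*r)*(r + (2*r)/((2*r))) = (2*r)*(r + (2*r)*(1/(2*r))) = (2*r)*(r + 1) = (2*r)*(1 + r) = 2*r*(1 + r))
√(p(-29, -53) + V(-42)) = √(57 + 2*(-42)*(1 - 42)) = √(57 + 2*(-42)*(-41)) = √(57 + 3444) = √3501 = 3*√389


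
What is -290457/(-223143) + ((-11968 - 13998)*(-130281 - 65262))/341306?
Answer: 188850153305796/12693340793 ≈ 14878.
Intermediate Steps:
-290457/(-223143) + ((-11968 - 13998)*(-130281 - 65262))/341306 = -290457*(-1/223143) - 25966*(-195543)*(1/341306) = 96819/74381 + 5077469538*(1/341306) = 96819/74381 + 2538734769/170653 = 188850153305796/12693340793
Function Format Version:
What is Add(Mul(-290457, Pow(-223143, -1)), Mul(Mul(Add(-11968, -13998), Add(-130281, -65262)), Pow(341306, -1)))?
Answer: Rational(188850153305796, 12693340793) ≈ 14878.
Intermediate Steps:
Add(Mul(-290457, Pow(-223143, -1)), Mul(Mul(Add(-11968, -13998), Add(-130281, -65262)), Pow(341306, -1))) = Add(Mul(-290457, Rational(-1, 223143)), Mul(Mul(-25966, -195543), Rational(1, 341306))) = Add(Rational(96819, 74381), Mul(5077469538, Rational(1, 341306))) = Add(Rational(96819, 74381), Rational(2538734769, 170653)) = Rational(188850153305796, 12693340793)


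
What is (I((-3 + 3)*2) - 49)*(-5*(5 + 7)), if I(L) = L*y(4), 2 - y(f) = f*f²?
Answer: 2940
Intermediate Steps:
y(f) = 2 - f³ (y(f) = 2 - f*f² = 2 - f³)
I(L) = -62*L (I(L) = L*(2 - 1*4³) = L*(2 - 1*64) = L*(2 - 64) = L*(-62) = -62*L)
(I((-3 + 3)*2) - 49)*(-5*(5 + 7)) = (-62*(-3 + 3)*2 - 49)*(-5*(5 + 7)) = (-0*2 - 49)*(-5*12) = (-62*0 - 49)*(-60) = (0 - 49)*(-60) = -49*(-60) = 2940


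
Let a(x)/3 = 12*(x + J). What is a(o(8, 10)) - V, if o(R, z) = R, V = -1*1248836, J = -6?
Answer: 1248908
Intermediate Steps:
V = -1248836
a(x) = -216 + 36*x (a(x) = 3*(12*(x - 6)) = 3*(12*(-6 + x)) = 3*(-72 + 12*x) = -216 + 36*x)
a(o(8, 10)) - V = (-216 + 36*8) - 1*(-1248836) = (-216 + 288) + 1248836 = 72 + 1248836 = 1248908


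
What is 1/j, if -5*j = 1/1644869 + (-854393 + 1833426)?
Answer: -8224345/1610381031678 ≈ -5.1071e-6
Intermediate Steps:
j = -1610381031678/8224345 (j = -(1/1644869 + (-854393 + 1833426))/5 = -(1/1644869 + 979033)/5 = -1/5*1610381031678/1644869 = -1610381031678/8224345 ≈ -1.9581e+5)
1/j = 1/(-1610381031678/8224345) = -8224345/1610381031678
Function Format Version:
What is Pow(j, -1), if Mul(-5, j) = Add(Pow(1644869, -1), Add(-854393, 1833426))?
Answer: Rational(-8224345, 1610381031678) ≈ -5.1071e-6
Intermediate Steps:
j = Rational(-1610381031678, 8224345) (j = Mul(Rational(-1, 5), Add(Pow(1644869, -1), Add(-854393, 1833426))) = Mul(Rational(-1, 5), Add(Rational(1, 1644869), 979033)) = Mul(Rational(-1, 5), Rational(1610381031678, 1644869)) = Rational(-1610381031678, 8224345) ≈ -1.9581e+5)
Pow(j, -1) = Pow(Rational(-1610381031678, 8224345), -1) = Rational(-8224345, 1610381031678)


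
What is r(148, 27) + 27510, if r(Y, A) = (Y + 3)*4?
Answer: 28114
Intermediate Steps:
r(Y, A) = 12 + 4*Y (r(Y, A) = (3 + Y)*4 = 12 + 4*Y)
r(148, 27) + 27510 = (12 + 4*148) + 27510 = (12 + 592) + 27510 = 604 + 27510 = 28114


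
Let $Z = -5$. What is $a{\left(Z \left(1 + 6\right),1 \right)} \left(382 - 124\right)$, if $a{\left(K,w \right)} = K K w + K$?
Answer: $307020$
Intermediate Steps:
$a{\left(K,w \right)} = K + w K^{2}$ ($a{\left(K,w \right)} = K^{2} w + K = w K^{2} + K = K + w K^{2}$)
$a{\left(Z \left(1 + 6\right),1 \right)} \left(382 - 124\right) = - 5 \left(1 + 6\right) \left(1 + - 5 \left(1 + 6\right) 1\right) \left(382 - 124\right) = \left(-5\right) 7 \left(1 + \left(-5\right) 7 \cdot 1\right) \left(382 - 124\right) = - 35 \left(1 - 35\right) 258 = \left(-35\right) \left(-34\right) 258 = 1190 \cdot 258 = 307020$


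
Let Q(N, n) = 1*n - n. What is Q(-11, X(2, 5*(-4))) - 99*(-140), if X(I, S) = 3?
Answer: 13860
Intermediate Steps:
Q(N, n) = 0 (Q(N, n) = n - n = 0)
Q(-11, X(2, 5*(-4))) - 99*(-140) = 0 - 99*(-140) = 0 + 13860 = 13860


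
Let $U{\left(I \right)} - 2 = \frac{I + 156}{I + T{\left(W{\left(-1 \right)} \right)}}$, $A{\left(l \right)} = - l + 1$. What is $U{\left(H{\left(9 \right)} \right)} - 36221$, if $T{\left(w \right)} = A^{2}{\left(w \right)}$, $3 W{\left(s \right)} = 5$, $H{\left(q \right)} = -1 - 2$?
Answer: $- \frac{834414}{23} \approx -36279.0$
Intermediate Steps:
$H{\left(q \right)} = -3$ ($H{\left(q \right)} = -1 - 2 = -3$)
$W{\left(s \right)} = \frac{5}{3}$ ($W{\left(s \right)} = \frac{1}{3} \cdot 5 = \frac{5}{3}$)
$A{\left(l \right)} = 1 - l$
$T{\left(w \right)} = \left(1 - w\right)^{2}$
$U{\left(I \right)} = 2 + \frac{156 + I}{\frac{4}{9} + I}$ ($U{\left(I \right)} = 2 + \frac{I + 156}{I + \left(-1 + \frac{5}{3}\right)^{2}} = 2 + \frac{156 + I}{I + \left(\frac{2}{3}\right)^{2}} = 2 + \frac{156 + I}{I + \frac{4}{9}} = 2 + \frac{156 + I}{\frac{4}{9} + I}$)
$U{\left(H{\left(9 \right)} \right)} - 36221 = \frac{1412 + 27 \left(-3\right)}{4 + 9 \left(-3\right)} - 36221 = \frac{1412 - 81}{4 - 27} - 36221 = \frac{1}{-23} \cdot 1331 - 36221 = \left(- \frac{1}{23}\right) 1331 - 36221 = - \frac{1331}{23} - 36221 = - \frac{834414}{23}$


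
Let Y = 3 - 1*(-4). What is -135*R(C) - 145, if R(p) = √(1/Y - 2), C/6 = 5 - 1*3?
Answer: -145 - 135*I*√91/7 ≈ -145.0 - 183.97*I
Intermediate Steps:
Y = 7 (Y = 3 + 4 = 7)
C = 12 (C = 6*(5 - 1*3) = 6*(5 - 3) = 6*2 = 12)
R(p) = I*√91/7 (R(p) = √(1/7 - 2) = √(⅐ - 2) = √(-13/7) = I*√91/7)
-135*R(C) - 145 = -135*I*√91/7 - 145 = -145 - 135*I*√91/7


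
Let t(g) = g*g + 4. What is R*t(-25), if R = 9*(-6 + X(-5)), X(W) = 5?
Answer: -5661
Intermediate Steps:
t(g) = 4 + g² (t(g) = g² + 4 = 4 + g²)
R = -9 (R = 9*(-6 + 5) = 9*(-1) = -9)
R*t(-25) = -9*(4 + (-25)²) = -9*(4 + 625) = -9*629 = -5661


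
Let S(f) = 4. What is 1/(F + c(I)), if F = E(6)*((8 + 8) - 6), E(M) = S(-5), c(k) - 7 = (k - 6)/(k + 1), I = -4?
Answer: 3/151 ≈ 0.019868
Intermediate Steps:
c(k) = 7 + (-6 + k)/(1 + k) (c(k) = 7 + (k - 6)/(k + 1) = 7 + (-6 + k)/(1 + k))
E(M) = 4
F = 40 (F = 4*((8 + 8) - 6) = 4*(16 - 6) = 4*10 = 40)
1/(F + c(I)) = 1/(40 + (1 + 8*(-4))/(1 - 4)) = 1/(40 + (1 - 32)/(-3)) = 1/(40 - ⅓*(-31)) = 1/(40 + 31/3) = 1/(151/3) = 3/151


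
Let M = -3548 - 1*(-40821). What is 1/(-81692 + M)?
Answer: -1/44419 ≈ -2.2513e-5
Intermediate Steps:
M = 37273 (M = -3548 + 40821 = 37273)
1/(-81692 + M) = 1/(-81692 + 37273) = 1/(-44419) = -1/44419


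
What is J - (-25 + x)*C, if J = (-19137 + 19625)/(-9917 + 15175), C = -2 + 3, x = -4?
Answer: 76485/2629 ≈ 29.093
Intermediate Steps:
C = 1
J = 244/2629 (J = 488/5258 = 488*(1/5258) = 244/2629 ≈ 0.092811)
J - (-25 + x)*C = 244/2629 - (-25 - 4) = 244/2629 - (-29) = 244/2629 - 1*(-29) = 244/2629 + 29 = 76485/2629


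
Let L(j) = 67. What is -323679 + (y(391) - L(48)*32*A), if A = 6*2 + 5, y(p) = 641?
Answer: -359486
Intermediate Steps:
A = 17 (A = 12 + 5 = 17)
-323679 + (y(391) - L(48)*32*A) = -323679 + (641 - 67*32*17) = -323679 + (641 - 67*544) = -323679 + (641 - 1*36448) = -323679 + (641 - 36448) = -323679 - 35807 = -359486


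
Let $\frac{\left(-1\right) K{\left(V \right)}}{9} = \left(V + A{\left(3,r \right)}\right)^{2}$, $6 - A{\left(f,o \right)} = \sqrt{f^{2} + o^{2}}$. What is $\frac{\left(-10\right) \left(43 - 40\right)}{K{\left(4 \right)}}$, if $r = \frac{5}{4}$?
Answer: $\frac{160}{2187} \approx 0.07316$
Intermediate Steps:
$r = \frac{5}{4}$ ($r = 5 \cdot \frac{1}{4} = \frac{5}{4} \approx 1.25$)
$A{\left(f,o \right)} = 6 - \sqrt{f^{2} + o^{2}}$
$K{\left(V \right)} = - 9 \left(\frac{11}{4} + V\right)^{2}$ ($K{\left(V \right)} = - 9 \left(V + \left(6 - \sqrt{3^{2} + \left(\frac{5}{4}\right)^{2}}\right)\right)^{2} = - 9 \left(V + \left(6 - \sqrt{9 + \frac{25}{16}}\right)\right)^{2} = - 9 \left(V + \left(6 - \sqrt{\frac{169}{16}}\right)\right)^{2} = - 9 \left(V + \left(6 - \frac{13}{4}\right)\right)^{2} = - 9 \left(V + \frac{11}{4}\right)^{2} = - 9 \left(\frac{11}{4} + V\right)^{2}$)
$\frac{\left(-10\right) \left(43 - 40\right)}{K{\left(4 \right)}} = \frac{\left(-10\right) \left(43 - 40\right)}{\left(- \frac{9}{16}\right) \left(11 + 4 \cdot 4\right)^{2}} = \frac{\left(-10\right) 3}{\left(- \frac{9}{16}\right) \left(11 + 16\right)^{2}} = - \frac{30}{\left(- \frac{9}{16}\right) 27^{2}} = - \frac{30}{\left(- \frac{9}{16}\right) 729} = - \frac{30}{- \frac{6561}{16}} = \left(-30\right) \left(- \frac{16}{6561}\right) = \frac{160}{2187}$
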